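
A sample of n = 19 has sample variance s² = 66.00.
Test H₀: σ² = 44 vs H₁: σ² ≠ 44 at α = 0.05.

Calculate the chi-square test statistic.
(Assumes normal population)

Answer: χ² = 27.0000, fail to reject H₀

Derivation:
df = n - 1 = 18
χ² = (n-1)s²/σ₀² = 18×66.00/44 = 27.0000
Critical values: χ²_{0.975,18} = 8.231, χ²_{0.025,18} = 31.526
Rejection region: χ² < 8.231 or χ² > 31.526
Decision: fail to reject H₀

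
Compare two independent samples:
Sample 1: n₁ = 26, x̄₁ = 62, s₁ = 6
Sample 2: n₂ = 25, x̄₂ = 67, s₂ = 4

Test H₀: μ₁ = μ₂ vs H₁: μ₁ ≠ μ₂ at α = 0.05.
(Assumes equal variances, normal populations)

Pooled variance: s²_p = [25×6² + 24×4²]/(49) = 26.2041
s_p = 5.1190
SE = s_p×√(1/n₁ + 1/n₂) = 5.1190×√(1/26 + 1/25) = 1.4339
t = (x̄₁ - x̄₂)/SE = (62 - 67)/1.4339 = -3.4870
df = 49, t-critical = ±2.010
Decision: reject H₀

Answer: t = -3.4870, reject H₀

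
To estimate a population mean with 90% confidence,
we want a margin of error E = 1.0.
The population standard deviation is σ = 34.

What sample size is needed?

z_0.05 = 1.645
n = (z×σ/E)² = (1.645×34/1.0)²
n = 3128.1649
Round up: n = 3129

Answer: n = 3129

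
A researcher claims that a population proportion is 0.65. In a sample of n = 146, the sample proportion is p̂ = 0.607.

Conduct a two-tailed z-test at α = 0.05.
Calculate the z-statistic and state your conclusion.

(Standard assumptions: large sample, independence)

Answer: z = -1.0893, fail to reject H₀

Derivation:
H₀: p = 0.65, H₁: p ≠ 0.65
Standard error: SE = √(p₀(1-p₀)/n) = √(0.65×0.35/146) = 0.039474
z-statistic: z = (p̂ - p₀)/SE = (0.607 - 0.65)/0.039474 = -1.0893
Critical value: z_0.025 = ±1.960
p-value = 0.2760
Decision: fail to reject H₀ at α = 0.05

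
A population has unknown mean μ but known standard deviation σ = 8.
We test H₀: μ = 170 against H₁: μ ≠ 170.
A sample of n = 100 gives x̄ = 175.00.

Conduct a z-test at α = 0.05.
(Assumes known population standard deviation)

Standard error: SE = σ/√n = 8/√100 = 0.8000
z-statistic: z = (x̄ - μ₀)/SE = (175.00 - 170)/0.8000 = 6.2500
Critical value: ±1.960
p-value < 0.0001
Decision: reject H₀

Answer: z = 6.2500, reject H₀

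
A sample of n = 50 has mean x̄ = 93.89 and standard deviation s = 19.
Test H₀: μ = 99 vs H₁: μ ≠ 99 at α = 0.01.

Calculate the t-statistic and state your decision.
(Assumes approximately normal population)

Answer: t = -1.9017, fail to reject H₀

Derivation:
df = n - 1 = 49
SE = s/√n = 19/√50 = 2.6870
t = (x̄ - μ₀)/SE = (93.89 - 99)/2.6870 = -1.9017
Critical value: t_{0.005,49} = ±2.680
p-value ≈ 0.0631
Decision: fail to reject H₀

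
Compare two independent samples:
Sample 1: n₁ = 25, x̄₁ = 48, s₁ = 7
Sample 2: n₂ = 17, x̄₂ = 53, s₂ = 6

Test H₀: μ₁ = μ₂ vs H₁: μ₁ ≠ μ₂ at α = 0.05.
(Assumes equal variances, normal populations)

Pooled variance: s²_p = [24×7² + 16×6²]/(40) = 43.8000
s_p = 6.6182
SE = s_p×√(1/n₁ + 1/n₂) = 6.6182×√(1/25 + 1/17) = 2.0805
t = (x̄₁ - x̄₂)/SE = (48 - 53)/2.0805 = -2.4033
df = 40, t-critical = ±2.021
Decision: reject H₀

Answer: t = -2.4033, reject H₀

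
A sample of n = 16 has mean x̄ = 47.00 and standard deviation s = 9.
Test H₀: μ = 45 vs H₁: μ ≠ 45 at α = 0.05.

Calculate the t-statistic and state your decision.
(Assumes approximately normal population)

Answer: t = 0.8889, fail to reject H₀

Derivation:
df = n - 1 = 15
SE = s/√n = 9/√16 = 2.2500
t = (x̄ - μ₀)/SE = (47.00 - 45)/2.2500 = 0.8889
Critical value: t_{0.025,15} = ±2.131
p-value ≈ 0.3881
Decision: fail to reject H₀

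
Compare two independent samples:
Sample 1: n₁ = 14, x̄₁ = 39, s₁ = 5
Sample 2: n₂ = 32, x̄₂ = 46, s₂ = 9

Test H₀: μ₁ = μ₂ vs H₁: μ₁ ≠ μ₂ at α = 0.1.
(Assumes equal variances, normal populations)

Answer: t = -2.7210, reject H₀

Derivation:
Pooled variance: s²_p = [13×5² + 31×9²]/(44) = 64.4545
s_p = 8.0284
SE = s_p×√(1/n₁ + 1/n₂) = 8.0284×√(1/14 + 1/32) = 2.5726
t = (x̄₁ - x̄₂)/SE = (39 - 46)/2.5726 = -2.7210
df = 44, t-critical = ±1.680
Decision: reject H₀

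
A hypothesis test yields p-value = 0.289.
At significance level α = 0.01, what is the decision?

Compare p-value to α:
0.289 ≥ 0.01
Decision: fail to reject H₀

Answer: fail to reject H₀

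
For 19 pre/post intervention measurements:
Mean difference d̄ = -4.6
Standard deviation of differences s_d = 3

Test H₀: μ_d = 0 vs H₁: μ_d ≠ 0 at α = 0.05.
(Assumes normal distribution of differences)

Answer: t = -6.6841, reject H₀

Derivation:
df = n - 1 = 18
SE = s_d/√n = 3/√19 = 0.6882
t = d̄/SE = -4.6/0.6882 = -6.6841
Critical value: t_{0.025,18} = ±2.101
p-value < 0.0001
Decision: reject H₀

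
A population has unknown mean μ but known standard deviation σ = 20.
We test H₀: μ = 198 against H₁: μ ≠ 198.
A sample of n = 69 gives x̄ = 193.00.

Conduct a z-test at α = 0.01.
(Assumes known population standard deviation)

Answer: z = -2.0767, fail to reject H₀

Derivation:
Standard error: SE = σ/√n = 20/√69 = 2.4077
z-statistic: z = (x̄ - μ₀)/SE = (193.00 - 198)/2.4077 = -2.0767
Critical value: ±2.576
p-value = 0.0378
Decision: fail to reject H₀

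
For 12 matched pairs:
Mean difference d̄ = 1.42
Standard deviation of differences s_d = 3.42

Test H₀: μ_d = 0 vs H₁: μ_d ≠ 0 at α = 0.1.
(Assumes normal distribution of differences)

Answer: t = 1.4383, fail to reject H₀

Derivation:
df = n - 1 = 11
SE = s_d/√n = 3.42/√12 = 0.9873
t = d̄/SE = 1.42/0.9873 = 1.4383
Critical value: t_{0.05,11} = ±1.796
p-value ≈ 0.1782
Decision: fail to reject H₀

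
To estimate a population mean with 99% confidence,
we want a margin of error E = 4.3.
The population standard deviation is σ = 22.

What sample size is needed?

z_0.005 = 2.576
n = (z×σ/E)² = (2.576×22/4.3)²
n = 173.7001
Round up: n = 174

Answer: n = 174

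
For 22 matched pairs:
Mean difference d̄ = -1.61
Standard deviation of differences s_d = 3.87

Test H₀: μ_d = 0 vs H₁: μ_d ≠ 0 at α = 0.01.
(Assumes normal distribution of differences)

Answer: t = -1.9513, fail to reject H₀

Derivation:
df = n - 1 = 21
SE = s_d/√n = 3.87/√22 = 0.8251
t = d̄/SE = -1.61/0.8251 = -1.9513
Critical value: t_{0.005,21} = ±2.831
p-value ≈ 0.0645
Decision: fail to reject H₀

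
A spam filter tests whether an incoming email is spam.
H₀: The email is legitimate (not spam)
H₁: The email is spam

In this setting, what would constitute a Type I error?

Type I error: rejecting H₀ when it is actually true (false positive).
Type II error: failing to reject H₀ when H₁ is actually true (false negative).

Answer: Marking a legitimate email as spam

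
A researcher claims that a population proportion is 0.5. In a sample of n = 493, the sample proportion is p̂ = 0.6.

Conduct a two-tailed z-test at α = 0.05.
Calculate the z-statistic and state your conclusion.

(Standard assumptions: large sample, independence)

Answer: z = 4.4407, reject H₀

Derivation:
H₀: p = 0.5, H₁: p ≠ 0.5
Standard error: SE = √(p₀(1-p₀)/n) = √(0.5×0.5/493) = 0.022519
z-statistic: z = (p̂ - p₀)/SE = (0.6 - 0.5)/0.022519 = 4.4407
Critical value: z_0.025 = ±1.960
p-value < 0.0001
Decision: reject H₀ at α = 0.05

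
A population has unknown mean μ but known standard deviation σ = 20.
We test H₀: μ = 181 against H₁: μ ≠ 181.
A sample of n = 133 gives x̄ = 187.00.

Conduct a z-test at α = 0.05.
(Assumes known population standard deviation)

Answer: z = 3.4598, reject H₀

Derivation:
Standard error: SE = σ/√n = 20/√133 = 1.7342
z-statistic: z = (x̄ - μ₀)/SE = (187.00 - 181)/1.7342 = 3.4598
Critical value: ±1.960
p-value = 0.0005
Decision: reject H₀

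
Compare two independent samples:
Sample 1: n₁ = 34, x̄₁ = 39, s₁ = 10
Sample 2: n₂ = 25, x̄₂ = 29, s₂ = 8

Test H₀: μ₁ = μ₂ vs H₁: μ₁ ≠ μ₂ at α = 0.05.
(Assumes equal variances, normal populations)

Pooled variance: s²_p = [33×10² + 24×8²]/(57) = 84.8421
s_p = 9.2110
SE = s_p×√(1/n₁ + 1/n₂) = 9.2110×√(1/34 + 1/25) = 2.4267
t = (x̄₁ - x̄₂)/SE = (39 - 29)/2.4267 = 4.1208
df = 57, t-critical = ±2.002
Decision: reject H₀

Answer: t = 4.1208, reject H₀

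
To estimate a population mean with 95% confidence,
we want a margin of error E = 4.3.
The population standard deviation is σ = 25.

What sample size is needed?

Answer: n = 130

Derivation:
z_0.025 = 1.960
n = (z×σ/E)² = (1.960×25/4.3)²
n = 129.8540
Round up: n = 130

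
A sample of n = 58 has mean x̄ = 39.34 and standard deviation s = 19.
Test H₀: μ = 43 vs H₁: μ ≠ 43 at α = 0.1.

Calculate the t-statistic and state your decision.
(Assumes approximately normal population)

Answer: t = -1.4671, fail to reject H₀

Derivation:
df = n - 1 = 57
SE = s/√n = 19/√58 = 2.4948
t = (x̄ - μ₀)/SE = (39.34 - 43)/2.4948 = -1.4671
Critical value: t_{0.05,57} = ±1.672
p-value ≈ 0.1478
Decision: fail to reject H₀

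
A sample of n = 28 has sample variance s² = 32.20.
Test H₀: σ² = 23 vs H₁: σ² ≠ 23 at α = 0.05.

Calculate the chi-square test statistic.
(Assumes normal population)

Answer: χ² = 37.8000, fail to reject H₀

Derivation:
df = n - 1 = 27
χ² = (n-1)s²/σ₀² = 27×32.20/23 = 37.8000
Critical values: χ²_{0.975,27} = 14.573, χ²_{0.025,27} = 43.195
Rejection region: χ² < 14.573 or χ² > 43.195
Decision: fail to reject H₀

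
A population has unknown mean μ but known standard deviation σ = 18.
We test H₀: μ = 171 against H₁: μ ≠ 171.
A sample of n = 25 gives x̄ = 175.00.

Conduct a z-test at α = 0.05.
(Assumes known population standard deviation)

Answer: z = 1.1111, fail to reject H₀

Derivation:
Standard error: SE = σ/√n = 18/√25 = 3.6000
z-statistic: z = (x̄ - μ₀)/SE = (175.00 - 171)/3.6000 = 1.1111
Critical value: ±1.960
p-value = 0.2665
Decision: fail to reject H₀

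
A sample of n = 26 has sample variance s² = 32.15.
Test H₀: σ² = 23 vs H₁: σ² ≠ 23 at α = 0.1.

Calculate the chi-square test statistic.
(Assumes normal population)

df = n - 1 = 25
χ² = (n-1)s²/σ₀² = 25×32.15/23 = 34.9457
Critical values: χ²_{0.95,25} = 14.611, χ²_{0.05,25} = 37.652
Rejection region: χ² < 14.611 or χ² > 37.652
Decision: fail to reject H₀

Answer: χ² = 34.9457, fail to reject H₀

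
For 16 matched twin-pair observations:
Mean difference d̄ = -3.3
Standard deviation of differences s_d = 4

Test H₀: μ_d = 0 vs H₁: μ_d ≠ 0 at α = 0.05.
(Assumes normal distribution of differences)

df = n - 1 = 15
SE = s_d/√n = 4/√16 = 1.0000
t = d̄/SE = -3.3/1.0000 = -3.3000
Critical value: t_{0.025,15} = ±2.131
p-value ≈ 0.0049
Decision: reject H₀

Answer: t = -3.3000, reject H₀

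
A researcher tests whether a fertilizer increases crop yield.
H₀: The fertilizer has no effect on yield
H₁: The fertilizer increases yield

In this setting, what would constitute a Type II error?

Answer: Failing to recommend an effective fertilizer

Derivation:
Type I error: rejecting H₀ when it is actually true (false positive).
Type II error: failing to reject H₀ when H₁ is actually true (false negative).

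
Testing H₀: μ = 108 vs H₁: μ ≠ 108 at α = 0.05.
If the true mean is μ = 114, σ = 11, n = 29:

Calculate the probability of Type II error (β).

SE = σ/√n = 11/√29 = 2.0426
Critical values: μ₀ ± z_0.025×SE = 108 ± 1.960×2.0426
Acceptance region: (103.9965, 112.0035)
Under H₁ (μ = 114): z_high = (112.0035 - 114)/2.0426 = -0.9774, z_low = (103.9965 - 114)/2.0426 = -4.8974
β = P(not reject | H₁) = Φ(-0.9774) - Φ(-4.8974) ≈ 0.1642

Answer: β ≈ 0.1642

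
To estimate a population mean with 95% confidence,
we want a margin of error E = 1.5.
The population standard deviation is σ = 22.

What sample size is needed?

z_0.025 = 1.960
n = (z×σ/E)² = (1.960×22/1.5)²
n = 826.3708
Round up: n = 827

Answer: n = 827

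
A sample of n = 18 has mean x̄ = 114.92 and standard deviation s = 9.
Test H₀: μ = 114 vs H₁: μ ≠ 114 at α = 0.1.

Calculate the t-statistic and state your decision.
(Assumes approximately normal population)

Answer: t = 0.4337, fail to reject H₀

Derivation:
df = n - 1 = 17
SE = s/√n = 9/√18 = 2.1213
t = (x̄ - μ₀)/SE = (114.92 - 114)/2.1213 = 0.4337
Critical value: t_{0.05,17} = ±1.740
p-value ≈ 0.6700
Decision: fail to reject H₀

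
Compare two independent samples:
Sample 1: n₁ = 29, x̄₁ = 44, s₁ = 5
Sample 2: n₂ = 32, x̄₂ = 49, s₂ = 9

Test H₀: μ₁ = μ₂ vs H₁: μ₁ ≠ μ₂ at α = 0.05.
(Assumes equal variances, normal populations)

Answer: t = -2.6435, reject H₀

Derivation:
Pooled variance: s²_p = [28×5² + 31×9²]/(59) = 54.4237
s_p = 7.3772
SE = s_p×√(1/n₁ + 1/n₂) = 7.3772×√(1/29 + 1/32) = 1.8914
t = (x̄₁ - x̄₂)/SE = (44 - 49)/1.8914 = -2.6435
df = 59, t-critical = ±2.001
Decision: reject H₀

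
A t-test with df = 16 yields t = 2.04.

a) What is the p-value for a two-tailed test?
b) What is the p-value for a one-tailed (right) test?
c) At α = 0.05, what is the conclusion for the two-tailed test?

Answer: a) 0.0582, b) 0.0291, c) fail to reject H₀

Derivation:
Using t-distribution with df = 16:
a) Two-tailed: p = 2×P(T > 2.04) = 0.0582
b) One-tailed: p = P(T > 2.04) = 0.0291
c) 0.0582 ≥ 0.05, fail to reject H₀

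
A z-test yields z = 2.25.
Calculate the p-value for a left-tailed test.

For z = 2.25:
p = P(Z < 2.25) = Φ(2.25) = 0.9878

Answer: p-value ≈ 0.9878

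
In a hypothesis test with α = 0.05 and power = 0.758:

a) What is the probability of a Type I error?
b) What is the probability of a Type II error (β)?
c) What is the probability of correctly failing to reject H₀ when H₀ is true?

Answer: a) 0.05, b) 0.242, c) 0.95

Derivation:
a) Type I error probability = α = 0.05
b) Power = P(reject H₀ | H₁ true) = 1 - β = 0.758, so Type II error probability = β = 1 - Power = 0.242
c) P(fail to reject H₀ | H₀ true) = 1 - α = 0.95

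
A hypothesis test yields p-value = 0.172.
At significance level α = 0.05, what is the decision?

Compare p-value to α:
0.172 ≥ 0.05
Decision: fail to reject H₀

Answer: fail to reject H₀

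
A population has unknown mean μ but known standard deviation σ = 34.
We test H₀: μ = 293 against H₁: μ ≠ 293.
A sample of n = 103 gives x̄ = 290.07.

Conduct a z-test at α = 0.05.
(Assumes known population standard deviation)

Answer: z = -0.8746, fail to reject H₀

Derivation:
Standard error: SE = σ/√n = 34/√103 = 3.3501
z-statistic: z = (x̄ - μ₀)/SE = (290.07 - 293)/3.3501 = -0.8746
Critical value: ±1.960
p-value = 0.3818
Decision: fail to reject H₀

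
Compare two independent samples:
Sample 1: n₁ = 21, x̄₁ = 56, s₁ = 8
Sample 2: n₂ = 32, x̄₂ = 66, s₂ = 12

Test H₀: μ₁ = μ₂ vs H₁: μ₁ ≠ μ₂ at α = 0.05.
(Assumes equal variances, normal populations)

Answer: t = -3.3553, reject H₀

Derivation:
Pooled variance: s²_p = [20×8² + 31×12²]/(51) = 112.6275
s_p = 10.6126
SE = s_p×√(1/n₁ + 1/n₂) = 10.6126×√(1/21 + 1/32) = 2.9804
t = (x̄₁ - x̄₂)/SE = (56 - 66)/2.9804 = -3.3553
df = 51, t-critical = ±2.008
Decision: reject H₀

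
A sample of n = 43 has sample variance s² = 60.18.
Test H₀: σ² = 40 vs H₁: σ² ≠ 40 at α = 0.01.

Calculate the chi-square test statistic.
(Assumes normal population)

Answer: χ² = 63.1890, fail to reject H₀

Derivation:
df = n - 1 = 42
χ² = (n-1)s²/σ₀² = 42×60.18/40 = 63.1890
Critical values: χ²_{0.995,42} = 22.138, χ²_{0.005,42} = 69.336
Rejection region: χ² < 22.138 or χ² > 69.336
Decision: fail to reject H₀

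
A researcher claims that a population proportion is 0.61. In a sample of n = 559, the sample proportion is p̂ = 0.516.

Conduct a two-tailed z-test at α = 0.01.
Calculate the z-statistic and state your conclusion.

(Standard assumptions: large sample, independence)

Answer: z = -4.5565, reject H₀

Derivation:
H₀: p = 0.61, H₁: p ≠ 0.61
Standard error: SE = √(p₀(1-p₀)/n) = √(0.61×0.39/559) = 0.020630
z-statistic: z = (p̂ - p₀)/SE = (0.516 - 0.61)/0.020630 = -4.5565
Critical value: z_0.005 = ±2.576
p-value < 0.0001
Decision: reject H₀ at α = 0.01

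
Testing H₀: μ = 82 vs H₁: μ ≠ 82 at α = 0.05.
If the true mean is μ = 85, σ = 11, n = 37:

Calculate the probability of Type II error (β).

Answer: β ≈ 0.6182

Derivation:
SE = σ/√n = 11/√37 = 1.8084
Critical values: μ₀ ± z_0.025×SE = 82 ± 1.960×1.8084
Acceptance region: (78.4555, 85.5445)
Under H₁ (μ = 85): z_high = (85.5445 - 85)/1.8084 = 0.3011, z_low = (78.4555 - 85)/1.8084 = -3.6189
β = P(not reject | H₁) = Φ(0.3011) - Φ(-3.6189) ≈ 0.6182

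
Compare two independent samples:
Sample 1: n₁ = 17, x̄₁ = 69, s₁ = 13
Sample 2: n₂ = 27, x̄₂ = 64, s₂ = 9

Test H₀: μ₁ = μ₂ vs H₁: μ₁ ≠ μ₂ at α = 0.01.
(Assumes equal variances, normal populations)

Pooled variance: s²_p = [16×13² + 26×9²]/(42) = 114.5238
s_p = 10.7016
SE = s_p×√(1/n₁ + 1/n₂) = 10.7016×√(1/17 + 1/27) = 3.3134
t = (x̄₁ - x̄₂)/SE = (69 - 64)/3.3134 = 1.5090
df = 42, t-critical = ±2.698
Decision: fail to reject H₀

Answer: t = 1.5090, fail to reject H₀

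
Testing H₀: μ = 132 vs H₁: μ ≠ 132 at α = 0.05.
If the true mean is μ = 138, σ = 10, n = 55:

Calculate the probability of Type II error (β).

SE = σ/√n = 10/√55 = 1.3484
Critical values: μ₀ ± z_0.025×SE = 132 ± 1.960×1.3484
Acceptance region: (129.3571, 134.6429)
Under H₁ (μ = 138): z_high = (134.6429 - 138)/1.3484 = -2.4897, z_low = (129.3571 - 138)/1.3484 = -6.4097
β = P(not reject | H₁) = Φ(-2.4897) - Φ(-6.4097) ≈ 0.0064

Answer: β ≈ 0.0064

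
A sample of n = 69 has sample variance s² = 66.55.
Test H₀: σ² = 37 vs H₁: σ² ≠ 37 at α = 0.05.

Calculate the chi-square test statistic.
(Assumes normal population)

df = n - 1 = 68
χ² = (n-1)s²/σ₀² = 68×66.55/37 = 122.3081
Critical values: χ²_{0.975,68} = 47.092, χ²_{0.025,68} = 92.689
Rejection region: χ² < 47.092 or χ² > 92.689
Decision: reject H₀

Answer: χ² = 122.3081, reject H₀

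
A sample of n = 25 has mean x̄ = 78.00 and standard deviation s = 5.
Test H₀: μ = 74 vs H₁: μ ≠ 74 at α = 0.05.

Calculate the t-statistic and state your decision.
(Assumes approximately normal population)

df = n - 1 = 24
SE = s/√n = 5/√25 = 1.0000
t = (x̄ - μ₀)/SE = (78.00 - 74)/1.0000 = 4.0000
Critical value: t_{0.025,24} = ±2.064
p-value ≈ 0.0005
Decision: reject H₀

Answer: t = 4.0000, reject H₀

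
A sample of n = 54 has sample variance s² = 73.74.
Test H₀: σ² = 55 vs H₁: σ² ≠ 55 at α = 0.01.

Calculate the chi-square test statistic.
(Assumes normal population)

df = n - 1 = 53
χ² = (n-1)s²/σ₀² = 53×73.74/55 = 71.0585
Critical values: χ²_{0.995,53} = 30.230, χ²_{0.005,53} = 83.253
Rejection region: χ² < 30.230 or χ² > 83.253
Decision: fail to reject H₀

Answer: χ² = 71.0585, fail to reject H₀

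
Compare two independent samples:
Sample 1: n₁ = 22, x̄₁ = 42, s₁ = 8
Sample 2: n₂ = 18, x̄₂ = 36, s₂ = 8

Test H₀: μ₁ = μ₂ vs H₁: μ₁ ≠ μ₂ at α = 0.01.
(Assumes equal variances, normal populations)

Answer: t = 2.3598, fail to reject H₀

Derivation:
Pooled variance: s²_p = [21×8² + 17×8²]/(38) = 64.0000
s_p = 8.0000
SE = s_p×√(1/n₁ + 1/n₂) = 8.0000×√(1/22 + 1/18) = 2.5426
t = (x̄₁ - x̄₂)/SE = (42 - 36)/2.5426 = 2.3598
df = 38, t-critical = ±2.712
Decision: fail to reject H₀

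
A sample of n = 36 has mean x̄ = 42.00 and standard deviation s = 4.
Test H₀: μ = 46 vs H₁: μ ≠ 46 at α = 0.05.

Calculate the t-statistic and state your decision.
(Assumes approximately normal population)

df = n - 1 = 35
SE = s/√n = 4/√36 = 0.6667
t = (x̄ - μ₀)/SE = (42.00 - 46)/0.6667 = -5.9997
Critical value: t_{0.025,35} = ±2.030
p-value < 0.0001
Decision: reject H₀

Answer: t = -5.9997, reject H₀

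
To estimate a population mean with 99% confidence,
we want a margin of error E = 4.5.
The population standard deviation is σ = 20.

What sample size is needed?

Answer: n = 132

Derivation:
z_0.005 = 2.576
n = (z×σ/E)² = (2.576×20/4.5)²
n = 131.0771
Round up: n = 132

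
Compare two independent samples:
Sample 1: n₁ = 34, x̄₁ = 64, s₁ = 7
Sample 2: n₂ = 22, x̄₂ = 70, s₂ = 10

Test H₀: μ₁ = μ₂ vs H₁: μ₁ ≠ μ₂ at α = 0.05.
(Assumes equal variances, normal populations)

Answer: t = -2.6431, reject H₀

Derivation:
Pooled variance: s²_p = [33×7² + 21×10²]/(54) = 68.8333
s_p = 8.2966
SE = s_p×√(1/n₁ + 1/n₂) = 8.2966×√(1/34 + 1/22) = 2.2701
t = (x̄₁ - x̄₂)/SE = (64 - 70)/2.2701 = -2.6431
df = 54, t-critical = ±2.005
Decision: reject H₀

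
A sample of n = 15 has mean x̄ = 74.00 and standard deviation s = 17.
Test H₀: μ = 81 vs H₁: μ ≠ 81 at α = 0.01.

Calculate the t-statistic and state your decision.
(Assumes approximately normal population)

df = n - 1 = 14
SE = s/√n = 17/√15 = 4.3894
t = (x̄ - μ₀)/SE = (74.00 - 81)/4.3894 = -1.5948
Critical value: t_{0.005,14} = ±2.977
p-value ≈ 0.1331
Decision: fail to reject H₀

Answer: t = -1.5948, fail to reject H₀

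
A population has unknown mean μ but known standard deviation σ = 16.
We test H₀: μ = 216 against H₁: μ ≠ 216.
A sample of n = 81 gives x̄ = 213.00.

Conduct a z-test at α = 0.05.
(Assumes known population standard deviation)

Standard error: SE = σ/√n = 16/√81 = 1.7778
z-statistic: z = (x̄ - μ₀)/SE = (213.00 - 216)/1.7778 = -1.6875
Critical value: ±1.960
p-value = 0.0915
Decision: fail to reject H₀

Answer: z = -1.6875, fail to reject H₀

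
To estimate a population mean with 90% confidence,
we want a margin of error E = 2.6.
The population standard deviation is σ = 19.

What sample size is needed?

Answer: n = 145

Derivation:
z_0.05 = 1.645
n = (z×σ/E)² = (1.645×19/2.6)²
n = 144.5081
Round up: n = 145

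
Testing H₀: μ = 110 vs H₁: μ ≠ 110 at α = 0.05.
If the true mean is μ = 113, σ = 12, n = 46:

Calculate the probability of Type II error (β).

SE = σ/√n = 12/√46 = 1.7693
Critical values: μ₀ ± z_0.025×SE = 110 ± 1.960×1.7693
Acceptance region: (106.5322, 113.4678)
Under H₁ (μ = 113): z_high = (113.4678 - 113)/1.7693 = 0.2644, z_low = (106.5322 - 113)/1.7693 = -3.6556
β = P(not reject | H₁) = Φ(0.2644) - Φ(-3.6556) ≈ 0.6041

Answer: β ≈ 0.6041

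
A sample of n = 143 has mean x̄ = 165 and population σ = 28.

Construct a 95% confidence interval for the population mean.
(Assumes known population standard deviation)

Answer: (160.4107, 169.5893)

Derivation:
Confidence level: 95%, α = 0.05
z_0.025 = 1.960
SE = σ/√n = 28/√143 = 2.3415
Margin of error = 1.960 × 2.3415 = 4.5893
CI: x̄ ± margin = 165 ± 4.5893
CI: (160.4107, 169.5893)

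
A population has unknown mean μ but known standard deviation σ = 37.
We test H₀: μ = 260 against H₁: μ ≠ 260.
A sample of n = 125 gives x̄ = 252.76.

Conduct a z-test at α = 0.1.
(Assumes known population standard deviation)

Standard error: SE = σ/√n = 37/√125 = 3.3094
z-statistic: z = (x̄ - μ₀)/SE = (252.76 - 260)/3.3094 = -2.1877
Critical value: ±1.645
p-value = 0.0287
Decision: reject H₀

Answer: z = -2.1877, reject H₀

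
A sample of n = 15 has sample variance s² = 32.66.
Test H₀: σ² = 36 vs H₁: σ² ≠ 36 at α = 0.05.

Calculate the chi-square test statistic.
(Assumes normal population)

df = n - 1 = 14
χ² = (n-1)s²/σ₀² = 14×32.66/36 = 12.7011
Critical values: χ²_{0.975,14} = 5.629, χ²_{0.025,14} = 26.119
Rejection region: χ² < 5.629 or χ² > 26.119
Decision: fail to reject H₀

Answer: χ² = 12.7011, fail to reject H₀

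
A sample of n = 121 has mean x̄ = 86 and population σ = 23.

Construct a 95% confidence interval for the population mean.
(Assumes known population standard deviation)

Confidence level: 95%, α = 0.05
z_0.025 = 1.960
SE = σ/√n = 23/√121 = 2.0909
Margin of error = 1.960 × 2.0909 = 4.0982
CI: x̄ ± margin = 86 ± 4.0982
CI: (81.9018, 90.0982)

Answer: (81.9018, 90.0982)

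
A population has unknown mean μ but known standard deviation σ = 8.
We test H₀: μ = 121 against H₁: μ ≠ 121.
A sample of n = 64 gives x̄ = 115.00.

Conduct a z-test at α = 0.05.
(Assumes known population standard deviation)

Standard error: SE = σ/√n = 8/√64 = 1.0000
z-statistic: z = (x̄ - μ₀)/SE = (115.00 - 121)/1.0000 = -6.0000
Critical value: ±1.960
p-value < 0.0001
Decision: reject H₀

Answer: z = -6.0000, reject H₀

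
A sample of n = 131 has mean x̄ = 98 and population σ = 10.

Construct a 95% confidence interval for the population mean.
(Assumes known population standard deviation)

Confidence level: 95%, α = 0.05
z_0.025 = 1.960
SE = σ/√n = 10/√131 = 0.8737
Margin of error = 1.960 × 0.8737 = 1.7125
CI: x̄ ± margin = 98 ± 1.7125
CI: (96.2875, 99.7125)

Answer: (96.2875, 99.7125)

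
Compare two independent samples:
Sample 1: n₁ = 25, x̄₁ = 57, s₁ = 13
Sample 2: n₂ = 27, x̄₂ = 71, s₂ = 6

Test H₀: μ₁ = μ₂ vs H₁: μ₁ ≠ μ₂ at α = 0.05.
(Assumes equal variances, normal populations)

Answer: t = -5.0481, reject H₀

Derivation:
Pooled variance: s²_p = [24×13² + 26×6²]/(50) = 99.8400
s_p = 9.9920
SE = s_p×√(1/n₁ + 1/n₂) = 9.9920×√(1/25 + 1/27) = 2.7733
t = (x̄₁ - x̄₂)/SE = (57 - 71)/2.7733 = -5.0481
df = 50, t-critical = ±2.009
Decision: reject H₀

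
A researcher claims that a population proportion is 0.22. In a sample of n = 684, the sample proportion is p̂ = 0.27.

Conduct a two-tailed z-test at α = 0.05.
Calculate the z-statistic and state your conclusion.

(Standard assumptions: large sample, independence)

Answer: z = 3.1568, reject H₀

Derivation:
H₀: p = 0.22, H₁: p ≠ 0.22
Standard error: SE = √(p₀(1-p₀)/n) = √(0.22×0.78/684) = 0.015839
z-statistic: z = (p̂ - p₀)/SE = (0.27 - 0.22)/0.015839 = 3.1568
Critical value: z_0.025 = ±1.960
p-value = 0.0016
Decision: reject H₀ at α = 0.05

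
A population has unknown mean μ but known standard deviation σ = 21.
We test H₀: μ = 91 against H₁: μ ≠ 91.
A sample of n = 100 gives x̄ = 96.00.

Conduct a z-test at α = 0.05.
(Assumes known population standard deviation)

Standard error: SE = σ/√n = 21/√100 = 2.1000
z-statistic: z = (x̄ - μ₀)/SE = (96.00 - 91)/2.1000 = 2.3810
Critical value: ±1.960
p-value = 0.0173
Decision: reject H₀

Answer: z = 2.3810, reject H₀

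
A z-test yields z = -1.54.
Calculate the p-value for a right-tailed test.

For z = -1.54:
p = P(Z > -1.54) = 1 - Φ(-1.54) = 0.9382

Answer: p-value ≈ 0.9382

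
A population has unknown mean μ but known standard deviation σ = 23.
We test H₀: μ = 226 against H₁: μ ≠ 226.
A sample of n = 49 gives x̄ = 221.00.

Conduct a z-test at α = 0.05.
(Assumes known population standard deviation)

Answer: z = -1.5217, fail to reject H₀

Derivation:
Standard error: SE = σ/√n = 23/√49 = 3.2857
z-statistic: z = (x̄ - μ₀)/SE = (221.00 - 226)/3.2857 = -1.5217
Critical value: ±1.960
p-value = 0.1281
Decision: fail to reject H₀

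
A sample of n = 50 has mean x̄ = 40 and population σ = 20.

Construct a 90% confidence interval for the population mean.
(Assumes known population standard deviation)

Confidence level: 90%, α = 0.1
z_0.05 = 1.645
SE = σ/√n = 20/√50 = 2.8284
Margin of error = 1.645 × 2.8284 = 4.6527
CI: x̄ ± margin = 40 ± 4.6527
CI: (35.3473, 44.6527)

Answer: (35.3473, 44.6527)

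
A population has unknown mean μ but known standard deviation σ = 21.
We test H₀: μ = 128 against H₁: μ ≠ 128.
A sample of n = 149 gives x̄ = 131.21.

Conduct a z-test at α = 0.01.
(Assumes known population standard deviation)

Answer: z = 1.8658, fail to reject H₀

Derivation:
Standard error: SE = σ/√n = 21/√149 = 1.7204
z-statistic: z = (x̄ - μ₀)/SE = (131.21 - 128)/1.7204 = 1.8658
Critical value: ±2.576
p-value = 0.0621
Decision: fail to reject H₀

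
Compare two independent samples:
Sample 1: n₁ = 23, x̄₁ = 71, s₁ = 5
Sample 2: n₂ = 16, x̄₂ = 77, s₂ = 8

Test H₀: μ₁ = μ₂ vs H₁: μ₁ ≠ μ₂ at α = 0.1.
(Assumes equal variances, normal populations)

Answer: t = -2.8850, reject H₀

Derivation:
Pooled variance: s²_p = [22×5² + 15×8²]/(37) = 40.8108
s_p = 6.3883
SE = s_p×√(1/n₁ + 1/n₂) = 6.3883×√(1/23 + 1/16) = 2.0797
t = (x̄₁ - x̄₂)/SE = (71 - 77)/2.0797 = -2.8850
df = 37, t-critical = ±1.687
Decision: reject H₀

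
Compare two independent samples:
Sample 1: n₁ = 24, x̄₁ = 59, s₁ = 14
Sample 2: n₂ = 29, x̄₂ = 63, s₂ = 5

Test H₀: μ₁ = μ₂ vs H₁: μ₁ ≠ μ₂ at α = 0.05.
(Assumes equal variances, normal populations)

Pooled variance: s²_p = [23×14² + 28×5²]/(51) = 102.1176
s_p = 10.1053
SE = s_p×√(1/n₁ + 1/n₂) = 10.1053×√(1/24 + 1/29) = 2.7886
t = (x̄₁ - x̄₂)/SE = (59 - 63)/2.7886 = -1.4344
df = 51, t-critical = ±2.008
Decision: fail to reject H₀

Answer: t = -1.4344, fail to reject H₀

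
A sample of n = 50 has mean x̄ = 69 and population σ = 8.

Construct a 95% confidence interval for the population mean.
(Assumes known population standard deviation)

Confidence level: 95%, α = 0.05
z_0.025 = 1.960
SE = σ/√n = 8/√50 = 1.1314
Margin of error = 1.960 × 1.1314 = 2.2175
CI: x̄ ± margin = 69 ± 2.2175
CI: (66.7825, 71.2175)

Answer: (66.7825, 71.2175)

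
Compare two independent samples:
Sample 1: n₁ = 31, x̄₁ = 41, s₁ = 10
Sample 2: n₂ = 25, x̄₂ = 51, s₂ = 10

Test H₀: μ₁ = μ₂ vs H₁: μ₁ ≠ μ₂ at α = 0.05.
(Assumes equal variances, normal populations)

Pooled variance: s²_p = [30×10² + 24×10²]/(54) = 100.0000
s_p = 10.0000
SE = s_p×√(1/n₁ + 1/n₂) = 10.0000×√(1/31 + 1/25) = 2.6881
t = (x̄₁ - x̄₂)/SE = (41 - 51)/2.6881 = -3.7201
df = 54, t-critical = ±2.005
Decision: reject H₀

Answer: t = -3.7201, reject H₀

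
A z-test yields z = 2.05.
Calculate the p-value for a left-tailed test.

Answer: p-value ≈ 0.9798

Derivation:
For z = 2.05:
p = P(Z < 2.05) = Φ(2.05) = 0.9798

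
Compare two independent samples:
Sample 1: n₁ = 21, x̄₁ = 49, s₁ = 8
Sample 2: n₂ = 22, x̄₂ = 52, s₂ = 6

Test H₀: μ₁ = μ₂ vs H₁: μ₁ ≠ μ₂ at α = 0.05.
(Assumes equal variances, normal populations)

Answer: t = -1.3954, fail to reject H₀

Derivation:
Pooled variance: s²_p = [20×8² + 21×6²]/(41) = 49.6585
s_p = 7.0469
SE = s_p×√(1/n₁ + 1/n₂) = 7.0469×√(1/21 + 1/22) = 2.1499
t = (x̄₁ - x̄₂)/SE = (49 - 52)/2.1499 = -1.3954
df = 41, t-critical = ±2.020
Decision: fail to reject H₀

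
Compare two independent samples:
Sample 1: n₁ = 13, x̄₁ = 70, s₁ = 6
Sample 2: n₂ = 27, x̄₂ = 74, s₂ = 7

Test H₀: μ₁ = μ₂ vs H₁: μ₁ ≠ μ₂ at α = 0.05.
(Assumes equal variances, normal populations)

Answer: t = -1.7684, fail to reject H₀

Derivation:
Pooled variance: s²_p = [12×6² + 26×7²]/(38) = 44.8947
s_p = 6.7004
SE = s_p×√(1/n₁ + 1/n₂) = 6.7004×√(1/13 + 1/27) = 2.2619
t = (x̄₁ - x̄₂)/SE = (70 - 74)/2.2619 = -1.7684
df = 38, t-critical = ±2.024
Decision: fail to reject H₀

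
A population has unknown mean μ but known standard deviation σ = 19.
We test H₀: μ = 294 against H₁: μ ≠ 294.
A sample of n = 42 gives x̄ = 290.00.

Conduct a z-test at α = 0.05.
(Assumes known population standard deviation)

Answer: z = -1.3643, fail to reject H₀

Derivation:
Standard error: SE = σ/√n = 19/√42 = 2.9318
z-statistic: z = (x̄ - μ₀)/SE = (290.00 - 294)/2.9318 = -1.3643
Critical value: ±1.960
p-value = 0.1725
Decision: fail to reject H₀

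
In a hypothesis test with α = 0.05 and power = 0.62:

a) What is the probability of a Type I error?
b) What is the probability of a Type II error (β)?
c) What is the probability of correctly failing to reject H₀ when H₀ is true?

Answer: a) 0.05, b) 0.38, c) 0.95

Derivation:
a) Type I error probability = α = 0.05
b) Power = P(reject H₀ | H₁ true) = 1 - β = 0.62, so Type II error probability = β = 1 - Power = 0.38
c) P(fail to reject H₀ | H₀ true) = 1 - α = 0.95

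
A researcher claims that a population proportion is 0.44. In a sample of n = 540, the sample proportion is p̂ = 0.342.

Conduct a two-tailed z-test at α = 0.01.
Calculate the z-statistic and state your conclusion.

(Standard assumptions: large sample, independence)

H₀: p = 0.44, H₁: p ≠ 0.44
Standard error: SE = √(p₀(1-p₀)/n) = √(0.44×0.56/540) = 0.021361
z-statistic: z = (p̂ - p₀)/SE = (0.342 - 0.44)/0.021361 = -4.5878
Critical value: z_0.005 = ±2.576
p-value < 0.0001
Decision: reject H₀ at α = 0.01

Answer: z = -4.5878, reject H₀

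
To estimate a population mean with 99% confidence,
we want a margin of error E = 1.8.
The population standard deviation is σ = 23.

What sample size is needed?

z_0.005 = 2.576
n = (z×σ/E)² = (2.576×23/1.8)²
n = 1083.4338
Round up: n = 1084

Answer: n = 1084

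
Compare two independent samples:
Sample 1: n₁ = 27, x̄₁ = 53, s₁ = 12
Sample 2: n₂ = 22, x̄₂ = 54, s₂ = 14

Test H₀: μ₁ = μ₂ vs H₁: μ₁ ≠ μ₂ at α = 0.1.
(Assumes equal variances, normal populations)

Pooled variance: s²_p = [26×12² + 21×14²]/(47) = 167.2340
s_p = 12.9319
SE = s_p×√(1/n₁ + 1/n₂) = 12.9319×√(1/27 + 1/22) = 3.7142
t = (x̄₁ - x̄₂)/SE = (53 - 54)/3.7142 = -0.2692
df = 47, t-critical = ±1.678
Decision: fail to reject H₀

Answer: t = -0.2692, fail to reject H₀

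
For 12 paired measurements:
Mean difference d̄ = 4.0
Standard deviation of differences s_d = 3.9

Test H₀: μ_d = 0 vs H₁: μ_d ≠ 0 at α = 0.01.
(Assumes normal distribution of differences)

df = n - 1 = 11
SE = s_d/√n = 3.9/√12 = 1.1258
t = d̄/SE = 4.0/1.1258 = 3.5530
Critical value: t_{0.005,11} = ±3.106
p-value ≈ 0.0045
Decision: reject H₀

Answer: t = 3.5530, reject H₀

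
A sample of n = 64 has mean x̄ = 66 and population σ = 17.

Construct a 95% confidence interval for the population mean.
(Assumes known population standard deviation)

Answer: (61.8350, 70.1650)

Derivation:
Confidence level: 95%, α = 0.05
z_0.025 = 1.960
SE = σ/√n = 17/√64 = 2.1250
Margin of error = 1.960 × 2.1250 = 4.1650
CI: x̄ ± margin = 66 ± 4.1650
CI: (61.8350, 70.1650)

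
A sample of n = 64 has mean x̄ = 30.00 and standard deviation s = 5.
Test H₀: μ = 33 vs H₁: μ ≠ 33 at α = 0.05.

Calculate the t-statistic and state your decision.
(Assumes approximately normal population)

Answer: t = -4.8000, reject H₀

Derivation:
df = n - 1 = 63
SE = s/√n = 5/√64 = 0.6250
t = (x̄ - μ₀)/SE = (30.00 - 33)/0.6250 = -4.8000
Critical value: t_{0.025,63} = ±1.998
p-value < 0.0001
Decision: reject H₀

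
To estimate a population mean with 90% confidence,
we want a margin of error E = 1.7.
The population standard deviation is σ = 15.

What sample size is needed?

z_0.05 = 1.645
n = (z×σ/E)² = (1.645×15/1.7)²
n = 210.6767
Round up: n = 211

Answer: n = 211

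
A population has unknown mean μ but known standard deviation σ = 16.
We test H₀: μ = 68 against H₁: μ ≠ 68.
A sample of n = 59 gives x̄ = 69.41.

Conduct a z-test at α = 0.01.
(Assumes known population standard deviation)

Answer: z = 0.6769, fail to reject H₀

Derivation:
Standard error: SE = σ/√n = 16/√59 = 2.0830
z-statistic: z = (x̄ - μ₀)/SE = (69.41 - 68)/2.0830 = 0.6769
Critical value: ±2.576
p-value = 0.4985
Decision: fail to reject H₀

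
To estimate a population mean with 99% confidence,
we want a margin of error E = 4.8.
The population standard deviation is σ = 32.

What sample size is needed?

z_0.005 = 2.576
n = (z×σ/E)² = (2.576×32/4.8)²
n = 294.9234
Round up: n = 295

Answer: n = 295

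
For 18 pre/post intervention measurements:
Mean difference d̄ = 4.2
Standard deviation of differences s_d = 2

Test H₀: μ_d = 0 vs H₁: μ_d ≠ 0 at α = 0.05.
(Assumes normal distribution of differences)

Answer: t = 8.9096, reject H₀

Derivation:
df = n - 1 = 17
SE = s_d/√n = 2/√18 = 0.4714
t = d̄/SE = 4.2/0.4714 = 8.9096
Critical value: t_{0.025,17} = ±2.110
p-value < 0.0001
Decision: reject H₀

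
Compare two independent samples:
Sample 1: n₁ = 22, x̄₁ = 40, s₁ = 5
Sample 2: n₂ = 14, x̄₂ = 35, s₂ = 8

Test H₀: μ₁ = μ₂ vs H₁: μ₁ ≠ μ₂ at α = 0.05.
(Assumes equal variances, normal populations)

Answer: t = 2.3149, reject H₀

Derivation:
Pooled variance: s²_p = [21×5² + 13×8²]/(34) = 39.9118
s_p = 6.3176
SE = s_p×√(1/n₁ + 1/n₂) = 6.3176×√(1/22 + 1/14) = 2.1599
t = (x̄₁ - x̄₂)/SE = (40 - 35)/2.1599 = 2.3149
df = 34, t-critical = ±2.032
Decision: reject H₀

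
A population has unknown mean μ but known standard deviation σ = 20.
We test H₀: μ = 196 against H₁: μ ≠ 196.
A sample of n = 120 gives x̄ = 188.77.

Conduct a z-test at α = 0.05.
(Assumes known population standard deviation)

Standard error: SE = σ/√n = 20/√120 = 1.8257
z-statistic: z = (x̄ - μ₀)/SE = (188.77 - 196)/1.8257 = -3.9601
Critical value: ±1.960
p-value = 0.0001
Decision: reject H₀

Answer: z = -3.9601, reject H₀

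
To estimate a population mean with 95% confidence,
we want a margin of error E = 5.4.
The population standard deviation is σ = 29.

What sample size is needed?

Answer: n = 111

Derivation:
z_0.025 = 1.960
n = (z×σ/E)² = (1.960×29/5.4)²
n = 110.7951
Round up: n = 111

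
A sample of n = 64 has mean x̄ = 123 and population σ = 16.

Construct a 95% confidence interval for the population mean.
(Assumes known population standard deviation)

Confidence level: 95%, α = 0.05
z_0.025 = 1.960
SE = σ/√n = 16/√64 = 2.0000
Margin of error = 1.960 × 2.0000 = 3.9200
CI: x̄ ± margin = 123 ± 3.9200
CI: (119.0800, 126.9200)

Answer: (119.0800, 126.9200)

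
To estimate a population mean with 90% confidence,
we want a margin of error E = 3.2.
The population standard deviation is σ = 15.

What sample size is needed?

Answer: n = 60

Derivation:
z_0.05 = 1.645
n = (z×σ/E)² = (1.645×15/3.2)²
n = 59.4586
Round up: n = 60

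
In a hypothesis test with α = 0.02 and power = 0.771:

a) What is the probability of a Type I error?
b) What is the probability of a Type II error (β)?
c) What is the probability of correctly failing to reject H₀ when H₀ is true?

Answer: a) 0.02, b) 0.229, c) 0.98

Derivation:
a) Type I error probability = α = 0.02
b) Power = P(reject H₀ | H₁ true) = 1 - β = 0.771, so Type II error probability = β = 1 - Power = 0.229
c) P(fail to reject H₀ | H₀ true) = 1 - α = 0.98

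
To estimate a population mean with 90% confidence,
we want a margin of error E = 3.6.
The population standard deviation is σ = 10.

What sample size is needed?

z_0.05 = 1.645
n = (z×σ/E)² = (1.645×10/3.6)²
n = 20.8798
Round up: n = 21

Answer: n = 21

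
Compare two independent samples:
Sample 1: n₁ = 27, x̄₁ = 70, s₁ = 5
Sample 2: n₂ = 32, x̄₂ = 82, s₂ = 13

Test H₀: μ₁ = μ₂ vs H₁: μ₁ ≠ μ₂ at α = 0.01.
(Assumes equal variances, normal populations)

Answer: t = -4.5179, reject H₀

Derivation:
Pooled variance: s²_p = [26×5² + 31×13²]/(57) = 103.3158
s_p = 10.1644
SE = s_p×√(1/n₁ + 1/n₂) = 10.1644×√(1/27 + 1/32) = 2.6561
t = (x̄₁ - x̄₂)/SE = (70 - 82)/2.6561 = -4.5179
df = 57, t-critical = ±2.665
Decision: reject H₀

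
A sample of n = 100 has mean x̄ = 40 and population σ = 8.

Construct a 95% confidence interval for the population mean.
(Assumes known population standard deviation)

Confidence level: 95%, α = 0.05
z_0.025 = 1.960
SE = σ/√n = 8/√100 = 0.8000
Margin of error = 1.960 × 0.8000 = 1.5680
CI: x̄ ± margin = 40 ± 1.5680
CI: (38.4320, 41.5680)

Answer: (38.4320, 41.5680)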